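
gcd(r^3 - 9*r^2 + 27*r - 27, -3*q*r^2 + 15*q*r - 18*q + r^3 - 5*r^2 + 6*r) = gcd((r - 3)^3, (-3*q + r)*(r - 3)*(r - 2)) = r - 3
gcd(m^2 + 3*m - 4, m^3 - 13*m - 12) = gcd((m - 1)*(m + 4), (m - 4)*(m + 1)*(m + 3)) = 1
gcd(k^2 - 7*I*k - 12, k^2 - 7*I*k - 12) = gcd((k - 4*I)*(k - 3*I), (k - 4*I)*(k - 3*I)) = k^2 - 7*I*k - 12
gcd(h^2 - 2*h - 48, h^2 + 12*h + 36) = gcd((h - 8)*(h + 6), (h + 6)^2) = h + 6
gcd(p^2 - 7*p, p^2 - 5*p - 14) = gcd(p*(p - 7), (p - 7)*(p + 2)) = p - 7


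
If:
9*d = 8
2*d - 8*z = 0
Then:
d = 8/9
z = 2/9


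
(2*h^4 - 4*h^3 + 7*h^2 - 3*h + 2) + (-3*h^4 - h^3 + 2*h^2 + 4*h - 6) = -h^4 - 5*h^3 + 9*h^2 + h - 4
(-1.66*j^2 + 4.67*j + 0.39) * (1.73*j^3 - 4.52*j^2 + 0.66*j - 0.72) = -2.8718*j^5 + 15.5823*j^4 - 21.5293*j^3 + 2.5146*j^2 - 3.105*j - 0.2808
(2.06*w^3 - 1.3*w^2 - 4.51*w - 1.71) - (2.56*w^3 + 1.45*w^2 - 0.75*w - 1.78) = -0.5*w^3 - 2.75*w^2 - 3.76*w + 0.0700000000000001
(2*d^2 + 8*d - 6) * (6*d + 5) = 12*d^3 + 58*d^2 + 4*d - 30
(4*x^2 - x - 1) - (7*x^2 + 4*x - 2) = -3*x^2 - 5*x + 1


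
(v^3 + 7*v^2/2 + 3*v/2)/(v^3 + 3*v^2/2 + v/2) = (v + 3)/(v + 1)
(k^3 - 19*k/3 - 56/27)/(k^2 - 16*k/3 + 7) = (27*k^3 - 171*k - 56)/(9*(3*k^2 - 16*k + 21))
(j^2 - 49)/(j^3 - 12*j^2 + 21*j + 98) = (j + 7)/(j^2 - 5*j - 14)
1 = 1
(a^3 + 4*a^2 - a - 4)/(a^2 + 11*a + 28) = (a^2 - 1)/(a + 7)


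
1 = 1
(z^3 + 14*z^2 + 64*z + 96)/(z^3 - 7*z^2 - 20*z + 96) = (z^2 + 10*z + 24)/(z^2 - 11*z + 24)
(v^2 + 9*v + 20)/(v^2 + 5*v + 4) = (v + 5)/(v + 1)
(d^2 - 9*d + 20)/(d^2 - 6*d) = (d^2 - 9*d + 20)/(d*(d - 6))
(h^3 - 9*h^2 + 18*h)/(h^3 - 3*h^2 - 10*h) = (-h^2 + 9*h - 18)/(-h^2 + 3*h + 10)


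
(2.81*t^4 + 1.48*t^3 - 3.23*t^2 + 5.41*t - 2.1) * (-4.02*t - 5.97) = -11.2962*t^5 - 22.7253*t^4 + 4.149*t^3 - 2.4651*t^2 - 23.8557*t + 12.537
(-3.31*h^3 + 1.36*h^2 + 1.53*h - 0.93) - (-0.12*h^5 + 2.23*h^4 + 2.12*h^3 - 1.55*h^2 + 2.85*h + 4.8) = 0.12*h^5 - 2.23*h^4 - 5.43*h^3 + 2.91*h^2 - 1.32*h - 5.73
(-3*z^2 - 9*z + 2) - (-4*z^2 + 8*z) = z^2 - 17*z + 2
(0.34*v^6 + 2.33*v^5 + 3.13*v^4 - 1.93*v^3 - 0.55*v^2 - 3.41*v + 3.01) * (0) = 0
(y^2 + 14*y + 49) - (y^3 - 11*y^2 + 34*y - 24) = -y^3 + 12*y^2 - 20*y + 73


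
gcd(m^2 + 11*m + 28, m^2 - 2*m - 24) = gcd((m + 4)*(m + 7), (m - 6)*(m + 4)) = m + 4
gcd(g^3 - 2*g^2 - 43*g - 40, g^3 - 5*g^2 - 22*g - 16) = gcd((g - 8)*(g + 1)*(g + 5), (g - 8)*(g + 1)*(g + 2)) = g^2 - 7*g - 8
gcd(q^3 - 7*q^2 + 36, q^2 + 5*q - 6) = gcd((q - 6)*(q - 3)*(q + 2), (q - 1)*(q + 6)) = 1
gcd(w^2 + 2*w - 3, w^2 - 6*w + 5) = w - 1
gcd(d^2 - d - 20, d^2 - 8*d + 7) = 1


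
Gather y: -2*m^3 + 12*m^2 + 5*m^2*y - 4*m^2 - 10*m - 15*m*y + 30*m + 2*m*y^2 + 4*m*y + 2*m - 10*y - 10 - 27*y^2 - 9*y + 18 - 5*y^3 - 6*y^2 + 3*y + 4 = -2*m^3 + 8*m^2 + 22*m - 5*y^3 + y^2*(2*m - 33) + y*(5*m^2 - 11*m - 16) + 12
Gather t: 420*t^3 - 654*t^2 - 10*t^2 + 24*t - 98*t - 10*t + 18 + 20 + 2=420*t^3 - 664*t^2 - 84*t + 40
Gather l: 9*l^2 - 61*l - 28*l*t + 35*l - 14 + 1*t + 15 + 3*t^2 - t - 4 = 9*l^2 + l*(-28*t - 26) + 3*t^2 - 3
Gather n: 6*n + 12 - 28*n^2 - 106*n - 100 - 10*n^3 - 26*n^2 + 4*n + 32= -10*n^3 - 54*n^2 - 96*n - 56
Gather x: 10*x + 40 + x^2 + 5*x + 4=x^2 + 15*x + 44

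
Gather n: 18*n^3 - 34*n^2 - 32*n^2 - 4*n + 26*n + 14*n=18*n^3 - 66*n^2 + 36*n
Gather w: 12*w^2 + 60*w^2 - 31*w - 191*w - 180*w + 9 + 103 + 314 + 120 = 72*w^2 - 402*w + 546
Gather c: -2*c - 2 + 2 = -2*c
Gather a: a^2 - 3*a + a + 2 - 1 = a^2 - 2*a + 1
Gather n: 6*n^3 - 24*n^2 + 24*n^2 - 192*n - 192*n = 6*n^3 - 384*n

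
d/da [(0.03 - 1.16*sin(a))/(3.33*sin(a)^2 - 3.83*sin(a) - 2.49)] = (3.8628*sin(a)^2 - 0.1998*sin(a) + 3.0033)*cos(a)/(11.0889*sin(a)^4 - 25.5078*sin(a)^3 - 1.9145*sin(a)^2 + 19.0734*sin(a) + 6.2001)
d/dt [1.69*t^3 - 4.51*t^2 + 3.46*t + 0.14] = 5.07*t^2 - 9.02*t + 3.46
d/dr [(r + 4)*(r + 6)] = 2*r + 10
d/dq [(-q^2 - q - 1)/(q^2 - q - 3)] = 2*(q^2 + 4*q + 1)/(q^4 - 2*q^3 - 5*q^2 + 6*q + 9)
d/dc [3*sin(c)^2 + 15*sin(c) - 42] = 3*(2*sin(c) + 5)*cos(c)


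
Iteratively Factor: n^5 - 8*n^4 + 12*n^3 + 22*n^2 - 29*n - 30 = (n - 3)*(n^4 - 5*n^3 - 3*n^2 + 13*n + 10) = (n - 3)*(n + 1)*(n^3 - 6*n^2 + 3*n + 10) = (n - 3)*(n - 2)*(n + 1)*(n^2 - 4*n - 5) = (n - 3)*(n - 2)*(n + 1)^2*(n - 5)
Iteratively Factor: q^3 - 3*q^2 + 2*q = (q)*(q^2 - 3*q + 2) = q*(q - 2)*(q - 1)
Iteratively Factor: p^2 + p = (p + 1)*(p)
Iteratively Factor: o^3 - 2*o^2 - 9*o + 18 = (o + 3)*(o^2 - 5*o + 6) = (o - 2)*(o + 3)*(o - 3)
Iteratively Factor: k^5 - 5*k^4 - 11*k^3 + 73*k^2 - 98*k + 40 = (k - 1)*(k^4 - 4*k^3 - 15*k^2 + 58*k - 40) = (k - 5)*(k - 1)*(k^3 + k^2 - 10*k + 8) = (k - 5)*(k - 1)*(k + 4)*(k^2 - 3*k + 2) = (k - 5)*(k - 1)^2*(k + 4)*(k - 2)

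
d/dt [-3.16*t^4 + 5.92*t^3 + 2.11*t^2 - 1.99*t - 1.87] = -12.64*t^3 + 17.76*t^2 + 4.22*t - 1.99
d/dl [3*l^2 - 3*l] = 6*l - 3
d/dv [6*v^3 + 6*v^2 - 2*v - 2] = 18*v^2 + 12*v - 2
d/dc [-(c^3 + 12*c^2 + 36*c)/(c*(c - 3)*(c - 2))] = (17*c^2 + 60*c - 252)/(c^4 - 10*c^3 + 37*c^2 - 60*c + 36)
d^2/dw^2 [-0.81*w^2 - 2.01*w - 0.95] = -1.62000000000000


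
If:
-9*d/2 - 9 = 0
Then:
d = -2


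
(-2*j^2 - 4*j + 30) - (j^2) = -3*j^2 - 4*j + 30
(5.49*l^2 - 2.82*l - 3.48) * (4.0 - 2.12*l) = -11.6388*l^3 + 27.9384*l^2 - 3.9024*l - 13.92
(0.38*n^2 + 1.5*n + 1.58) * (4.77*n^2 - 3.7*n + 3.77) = 1.8126*n^4 + 5.749*n^3 + 3.4192*n^2 - 0.191000000000001*n + 5.9566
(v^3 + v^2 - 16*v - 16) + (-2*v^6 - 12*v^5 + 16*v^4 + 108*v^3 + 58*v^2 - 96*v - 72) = -2*v^6 - 12*v^5 + 16*v^4 + 109*v^3 + 59*v^2 - 112*v - 88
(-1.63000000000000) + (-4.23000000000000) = -5.86000000000000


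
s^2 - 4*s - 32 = (s - 8)*(s + 4)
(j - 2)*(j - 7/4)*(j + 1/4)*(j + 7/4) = j^4 - 7*j^3/4 - 57*j^2/16 + 343*j/64 + 49/32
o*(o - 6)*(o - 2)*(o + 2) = o^4 - 6*o^3 - 4*o^2 + 24*o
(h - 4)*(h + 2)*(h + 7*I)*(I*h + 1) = I*h^4 - 6*h^3 - 2*I*h^3 + 12*h^2 - I*h^2 + 48*h - 14*I*h - 56*I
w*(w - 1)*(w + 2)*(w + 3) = w^4 + 4*w^3 + w^2 - 6*w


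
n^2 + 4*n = n*(n + 4)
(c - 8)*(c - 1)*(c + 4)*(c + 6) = c^4 + c^3 - 58*c^2 - 136*c + 192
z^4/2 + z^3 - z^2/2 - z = z*(z/2 + 1/2)*(z - 1)*(z + 2)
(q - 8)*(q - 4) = q^2 - 12*q + 32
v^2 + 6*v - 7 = (v - 1)*(v + 7)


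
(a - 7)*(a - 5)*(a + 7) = a^3 - 5*a^2 - 49*a + 245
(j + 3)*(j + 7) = j^2 + 10*j + 21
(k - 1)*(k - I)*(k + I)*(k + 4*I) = k^4 - k^3 + 4*I*k^3 + k^2 - 4*I*k^2 - k + 4*I*k - 4*I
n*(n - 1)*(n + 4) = n^3 + 3*n^2 - 4*n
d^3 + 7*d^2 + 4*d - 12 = (d - 1)*(d + 2)*(d + 6)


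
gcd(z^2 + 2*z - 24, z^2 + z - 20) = z - 4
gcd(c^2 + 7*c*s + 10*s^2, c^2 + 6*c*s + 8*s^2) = c + 2*s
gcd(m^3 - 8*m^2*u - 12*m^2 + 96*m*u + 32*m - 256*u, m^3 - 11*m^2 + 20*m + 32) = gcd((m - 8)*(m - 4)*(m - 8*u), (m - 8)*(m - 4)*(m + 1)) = m^2 - 12*m + 32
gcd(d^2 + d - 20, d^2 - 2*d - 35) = d + 5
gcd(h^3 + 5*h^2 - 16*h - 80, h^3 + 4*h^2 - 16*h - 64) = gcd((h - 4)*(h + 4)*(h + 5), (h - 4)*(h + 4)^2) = h^2 - 16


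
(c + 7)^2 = c^2 + 14*c + 49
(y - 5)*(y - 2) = y^2 - 7*y + 10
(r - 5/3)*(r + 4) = r^2 + 7*r/3 - 20/3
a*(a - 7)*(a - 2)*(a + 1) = a^4 - 8*a^3 + 5*a^2 + 14*a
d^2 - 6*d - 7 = (d - 7)*(d + 1)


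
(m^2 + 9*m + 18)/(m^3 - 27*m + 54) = (m + 3)/(m^2 - 6*m + 9)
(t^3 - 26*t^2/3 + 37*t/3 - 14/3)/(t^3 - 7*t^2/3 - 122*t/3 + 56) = (3*t^2 - 5*t + 2)/(3*t^2 + 14*t - 24)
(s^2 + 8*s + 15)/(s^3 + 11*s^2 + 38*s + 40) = (s + 3)/(s^2 + 6*s + 8)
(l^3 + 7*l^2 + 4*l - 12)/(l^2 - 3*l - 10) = (l^2 + 5*l - 6)/(l - 5)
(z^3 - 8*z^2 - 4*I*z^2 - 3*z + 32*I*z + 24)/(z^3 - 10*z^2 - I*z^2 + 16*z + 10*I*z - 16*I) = (z - 3*I)/(z - 2)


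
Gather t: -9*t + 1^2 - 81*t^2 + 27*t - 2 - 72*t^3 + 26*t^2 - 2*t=-72*t^3 - 55*t^2 + 16*t - 1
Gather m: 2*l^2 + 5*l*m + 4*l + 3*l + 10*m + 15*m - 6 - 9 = 2*l^2 + 7*l + m*(5*l + 25) - 15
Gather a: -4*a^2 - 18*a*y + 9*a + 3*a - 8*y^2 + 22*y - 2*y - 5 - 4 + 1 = -4*a^2 + a*(12 - 18*y) - 8*y^2 + 20*y - 8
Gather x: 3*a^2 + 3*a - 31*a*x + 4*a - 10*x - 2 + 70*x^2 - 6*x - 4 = 3*a^2 + 7*a + 70*x^2 + x*(-31*a - 16) - 6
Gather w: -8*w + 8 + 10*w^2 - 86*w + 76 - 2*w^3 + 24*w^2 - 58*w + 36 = -2*w^3 + 34*w^2 - 152*w + 120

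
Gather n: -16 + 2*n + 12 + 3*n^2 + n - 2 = 3*n^2 + 3*n - 6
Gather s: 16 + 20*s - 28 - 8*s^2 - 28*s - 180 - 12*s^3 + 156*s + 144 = -12*s^3 - 8*s^2 + 148*s - 48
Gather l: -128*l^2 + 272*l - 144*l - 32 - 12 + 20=-128*l^2 + 128*l - 24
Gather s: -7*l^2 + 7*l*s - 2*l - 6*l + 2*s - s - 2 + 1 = -7*l^2 - 8*l + s*(7*l + 1) - 1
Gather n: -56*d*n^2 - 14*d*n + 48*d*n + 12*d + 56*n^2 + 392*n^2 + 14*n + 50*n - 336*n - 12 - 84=12*d + n^2*(448 - 56*d) + n*(34*d - 272) - 96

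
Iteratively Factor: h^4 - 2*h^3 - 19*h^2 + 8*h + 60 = (h - 5)*(h^3 + 3*h^2 - 4*h - 12) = (h - 5)*(h + 3)*(h^2 - 4) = (h - 5)*(h + 2)*(h + 3)*(h - 2)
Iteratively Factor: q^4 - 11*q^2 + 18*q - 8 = (q + 4)*(q^3 - 4*q^2 + 5*q - 2) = (q - 2)*(q + 4)*(q^2 - 2*q + 1) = (q - 2)*(q - 1)*(q + 4)*(q - 1)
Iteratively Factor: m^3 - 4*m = (m - 2)*(m^2 + 2*m) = m*(m - 2)*(m + 2)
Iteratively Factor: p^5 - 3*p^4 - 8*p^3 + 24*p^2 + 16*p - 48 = (p + 2)*(p^4 - 5*p^3 + 2*p^2 + 20*p - 24) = (p - 3)*(p + 2)*(p^3 - 2*p^2 - 4*p + 8) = (p - 3)*(p - 2)*(p + 2)*(p^2 - 4) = (p - 3)*(p - 2)*(p + 2)^2*(p - 2)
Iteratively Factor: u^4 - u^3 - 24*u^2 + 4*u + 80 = (u - 5)*(u^3 + 4*u^2 - 4*u - 16) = (u - 5)*(u + 2)*(u^2 + 2*u - 8) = (u - 5)*(u - 2)*(u + 2)*(u + 4)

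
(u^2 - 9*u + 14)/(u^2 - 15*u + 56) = (u - 2)/(u - 8)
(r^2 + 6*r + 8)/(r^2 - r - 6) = (r + 4)/(r - 3)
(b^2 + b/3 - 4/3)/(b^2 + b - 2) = (b + 4/3)/(b + 2)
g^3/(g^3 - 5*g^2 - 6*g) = g^2/(g^2 - 5*g - 6)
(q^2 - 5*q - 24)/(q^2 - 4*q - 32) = (q + 3)/(q + 4)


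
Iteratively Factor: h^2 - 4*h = (h - 4)*(h)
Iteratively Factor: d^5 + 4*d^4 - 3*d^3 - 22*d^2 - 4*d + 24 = (d - 1)*(d^4 + 5*d^3 + 2*d^2 - 20*d - 24) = (d - 1)*(d + 2)*(d^3 + 3*d^2 - 4*d - 12) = (d - 1)*(d + 2)^2*(d^2 + d - 6) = (d - 1)*(d + 2)^2*(d + 3)*(d - 2)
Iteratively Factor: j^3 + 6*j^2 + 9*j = (j + 3)*(j^2 + 3*j) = (j + 3)^2*(j)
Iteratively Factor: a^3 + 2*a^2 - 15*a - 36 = (a + 3)*(a^2 - a - 12) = (a - 4)*(a + 3)*(a + 3)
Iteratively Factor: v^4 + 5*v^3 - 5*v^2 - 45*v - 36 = (v - 3)*(v^3 + 8*v^2 + 19*v + 12) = (v - 3)*(v + 1)*(v^2 + 7*v + 12) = (v - 3)*(v + 1)*(v + 4)*(v + 3)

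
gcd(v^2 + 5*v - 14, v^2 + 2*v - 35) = v + 7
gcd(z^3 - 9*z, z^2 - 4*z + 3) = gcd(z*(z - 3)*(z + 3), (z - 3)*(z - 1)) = z - 3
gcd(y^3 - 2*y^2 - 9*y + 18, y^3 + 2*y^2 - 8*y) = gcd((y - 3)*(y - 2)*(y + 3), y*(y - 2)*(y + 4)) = y - 2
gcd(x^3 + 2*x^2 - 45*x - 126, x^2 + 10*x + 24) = x + 6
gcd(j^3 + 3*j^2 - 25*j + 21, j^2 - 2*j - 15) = 1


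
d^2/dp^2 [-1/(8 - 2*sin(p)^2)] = (-2*sin(p)^4 - 5*sin(p)^2 + 4)/(sin(p)^2 - 4)^3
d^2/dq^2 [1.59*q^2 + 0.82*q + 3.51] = 3.18000000000000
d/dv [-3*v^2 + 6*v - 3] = 6 - 6*v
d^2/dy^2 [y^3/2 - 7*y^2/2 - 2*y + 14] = 3*y - 7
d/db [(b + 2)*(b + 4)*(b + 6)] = 3*b^2 + 24*b + 44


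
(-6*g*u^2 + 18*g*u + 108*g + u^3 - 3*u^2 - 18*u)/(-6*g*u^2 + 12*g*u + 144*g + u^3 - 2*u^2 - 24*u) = (u + 3)/(u + 4)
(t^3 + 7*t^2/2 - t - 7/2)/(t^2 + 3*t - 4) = (2*t^2 + 9*t + 7)/(2*(t + 4))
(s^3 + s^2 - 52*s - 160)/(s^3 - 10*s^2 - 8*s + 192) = (s + 5)/(s - 6)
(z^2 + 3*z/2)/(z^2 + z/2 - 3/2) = z/(z - 1)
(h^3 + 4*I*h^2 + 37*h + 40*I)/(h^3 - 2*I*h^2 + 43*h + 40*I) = (h^2 + 3*I*h + 40)/(h^2 - 3*I*h + 40)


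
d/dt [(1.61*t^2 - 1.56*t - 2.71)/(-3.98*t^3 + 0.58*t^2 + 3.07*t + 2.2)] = (6.4078*t^4 - 12.4176*t^3 - 26.5099*t^2 + 10.2276*t + 4.8877)/(15.8404*t^6 - 4.6168*t^5 - 24.1008*t^4 - 13.9508*t^3 + 11.9769*t^2 + 13.508*t + 4.84)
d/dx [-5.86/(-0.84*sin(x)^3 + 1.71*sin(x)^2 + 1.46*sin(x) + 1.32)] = (-14.7672*sin(x)^2 + 20.0412*sin(x) + 8.5556)*cos(x)/(-0.84*sin(x)^3 + 1.71*sin(x)^2 + 1.46*sin(x) + 1.32)^2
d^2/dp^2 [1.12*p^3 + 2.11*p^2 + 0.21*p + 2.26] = 6.72*p + 4.22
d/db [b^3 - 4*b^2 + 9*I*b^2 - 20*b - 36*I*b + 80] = 3*b^2 + b*(-8 + 18*I) - 20 - 36*I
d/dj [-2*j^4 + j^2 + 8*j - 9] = -8*j^3 + 2*j + 8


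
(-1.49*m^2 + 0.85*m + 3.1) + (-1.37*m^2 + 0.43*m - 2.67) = -2.86*m^2 + 1.28*m + 0.43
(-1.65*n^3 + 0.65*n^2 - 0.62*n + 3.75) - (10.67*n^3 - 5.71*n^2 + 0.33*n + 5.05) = -12.32*n^3 + 6.36*n^2 - 0.95*n - 1.3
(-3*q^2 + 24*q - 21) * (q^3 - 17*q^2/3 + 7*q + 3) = -3*q^5 + 41*q^4 - 178*q^3 + 278*q^2 - 75*q - 63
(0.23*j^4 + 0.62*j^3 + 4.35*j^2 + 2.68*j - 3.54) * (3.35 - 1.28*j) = -0.2944*j^5 - 0.0230999999999999*j^4 - 3.491*j^3 + 11.1421*j^2 + 13.5092*j - 11.859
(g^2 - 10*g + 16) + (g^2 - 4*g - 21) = 2*g^2 - 14*g - 5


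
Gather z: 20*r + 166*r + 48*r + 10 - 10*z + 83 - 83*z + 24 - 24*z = 234*r - 117*z + 117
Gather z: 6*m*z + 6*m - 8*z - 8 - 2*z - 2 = 6*m + z*(6*m - 10) - 10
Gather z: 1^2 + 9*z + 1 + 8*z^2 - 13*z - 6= 8*z^2 - 4*z - 4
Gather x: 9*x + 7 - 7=9*x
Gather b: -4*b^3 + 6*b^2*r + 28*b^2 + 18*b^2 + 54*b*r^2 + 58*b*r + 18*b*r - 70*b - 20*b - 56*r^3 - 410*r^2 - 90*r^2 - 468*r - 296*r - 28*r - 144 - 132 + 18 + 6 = -4*b^3 + b^2*(6*r + 46) + b*(54*r^2 + 76*r - 90) - 56*r^3 - 500*r^2 - 792*r - 252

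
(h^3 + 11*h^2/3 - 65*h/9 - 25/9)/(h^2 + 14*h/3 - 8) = (9*h^3 + 33*h^2 - 65*h - 25)/(3*(3*h^2 + 14*h - 24))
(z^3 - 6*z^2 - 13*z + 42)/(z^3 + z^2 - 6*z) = (z - 7)/z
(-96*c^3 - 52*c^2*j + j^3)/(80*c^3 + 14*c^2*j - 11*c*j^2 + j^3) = (-6*c - j)/(5*c - j)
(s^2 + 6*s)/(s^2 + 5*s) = (s + 6)/(s + 5)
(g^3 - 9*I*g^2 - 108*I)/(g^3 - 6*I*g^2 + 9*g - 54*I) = (g - 6*I)/(g - 3*I)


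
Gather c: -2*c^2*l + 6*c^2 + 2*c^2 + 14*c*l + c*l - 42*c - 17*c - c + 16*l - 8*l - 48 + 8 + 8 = c^2*(8 - 2*l) + c*(15*l - 60) + 8*l - 32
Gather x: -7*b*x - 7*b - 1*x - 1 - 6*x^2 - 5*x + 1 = -7*b - 6*x^2 + x*(-7*b - 6)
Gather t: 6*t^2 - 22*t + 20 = 6*t^2 - 22*t + 20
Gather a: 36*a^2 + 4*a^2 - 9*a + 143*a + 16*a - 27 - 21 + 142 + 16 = 40*a^2 + 150*a + 110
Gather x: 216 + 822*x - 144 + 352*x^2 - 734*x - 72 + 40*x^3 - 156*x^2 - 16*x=40*x^3 + 196*x^2 + 72*x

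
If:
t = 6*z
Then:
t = 6*z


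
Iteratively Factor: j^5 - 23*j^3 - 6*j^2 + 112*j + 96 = (j + 2)*(j^4 - 2*j^3 - 19*j^2 + 32*j + 48) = (j - 4)*(j + 2)*(j^3 + 2*j^2 - 11*j - 12) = (j - 4)*(j - 3)*(j + 2)*(j^2 + 5*j + 4) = (j - 4)*(j - 3)*(j + 1)*(j + 2)*(j + 4)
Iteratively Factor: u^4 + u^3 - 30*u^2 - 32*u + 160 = (u + 4)*(u^3 - 3*u^2 - 18*u + 40) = (u + 4)^2*(u^2 - 7*u + 10) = (u - 2)*(u + 4)^2*(u - 5)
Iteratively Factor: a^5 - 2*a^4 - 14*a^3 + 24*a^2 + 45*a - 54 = (a - 3)*(a^4 + a^3 - 11*a^2 - 9*a + 18) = (a - 3)*(a - 1)*(a^3 + 2*a^2 - 9*a - 18) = (a - 3)*(a - 1)*(a + 3)*(a^2 - a - 6) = (a - 3)*(a - 1)*(a + 2)*(a + 3)*(a - 3)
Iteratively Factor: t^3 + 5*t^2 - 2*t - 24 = (t - 2)*(t^2 + 7*t + 12) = (t - 2)*(t + 4)*(t + 3)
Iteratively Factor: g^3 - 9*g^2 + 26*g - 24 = (g - 4)*(g^2 - 5*g + 6) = (g - 4)*(g - 2)*(g - 3)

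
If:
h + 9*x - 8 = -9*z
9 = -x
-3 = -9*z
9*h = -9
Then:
No Solution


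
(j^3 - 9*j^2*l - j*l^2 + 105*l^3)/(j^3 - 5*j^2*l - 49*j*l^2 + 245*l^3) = (j + 3*l)/(j + 7*l)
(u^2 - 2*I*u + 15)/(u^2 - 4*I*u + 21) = (u - 5*I)/(u - 7*I)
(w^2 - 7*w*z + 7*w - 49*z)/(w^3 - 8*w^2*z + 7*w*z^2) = (-w - 7)/(w*(-w + z))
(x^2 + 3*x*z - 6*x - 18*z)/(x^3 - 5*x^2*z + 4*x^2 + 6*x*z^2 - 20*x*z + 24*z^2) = (x^2 + 3*x*z - 6*x - 18*z)/(x^3 - 5*x^2*z + 4*x^2 + 6*x*z^2 - 20*x*z + 24*z^2)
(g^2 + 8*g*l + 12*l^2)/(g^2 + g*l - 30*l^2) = (g + 2*l)/(g - 5*l)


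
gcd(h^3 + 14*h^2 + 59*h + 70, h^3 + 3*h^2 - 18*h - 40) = h^2 + 7*h + 10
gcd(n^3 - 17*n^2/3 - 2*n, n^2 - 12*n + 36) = n - 6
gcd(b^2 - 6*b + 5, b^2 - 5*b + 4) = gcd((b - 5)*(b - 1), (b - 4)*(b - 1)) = b - 1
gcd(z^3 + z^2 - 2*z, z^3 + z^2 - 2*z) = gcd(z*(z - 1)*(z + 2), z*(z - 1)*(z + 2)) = z^3 + z^2 - 2*z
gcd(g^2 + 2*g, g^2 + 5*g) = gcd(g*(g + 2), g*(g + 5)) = g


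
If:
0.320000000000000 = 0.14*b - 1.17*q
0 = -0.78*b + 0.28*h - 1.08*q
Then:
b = 8.35714285714286*q + 2.28571428571429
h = 27.1377551020408*q + 6.36734693877551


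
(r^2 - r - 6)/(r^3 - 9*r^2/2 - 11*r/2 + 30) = 2*(r + 2)/(2*r^2 - 3*r - 20)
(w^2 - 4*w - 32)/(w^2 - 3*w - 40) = (w + 4)/(w + 5)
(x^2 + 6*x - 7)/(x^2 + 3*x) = (x^2 + 6*x - 7)/(x*(x + 3))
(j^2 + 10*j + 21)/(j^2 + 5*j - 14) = (j + 3)/(j - 2)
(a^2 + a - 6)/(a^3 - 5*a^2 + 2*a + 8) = (a + 3)/(a^2 - 3*a - 4)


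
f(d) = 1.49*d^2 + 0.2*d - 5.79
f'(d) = 2.98*d + 0.2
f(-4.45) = 22.83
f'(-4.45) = -13.06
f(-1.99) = -0.29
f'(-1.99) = -5.73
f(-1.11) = -4.18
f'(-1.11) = -3.11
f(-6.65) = 58.77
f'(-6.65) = -19.62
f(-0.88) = -4.81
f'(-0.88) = -2.42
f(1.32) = -2.93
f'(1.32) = 4.13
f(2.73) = 5.86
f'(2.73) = 8.34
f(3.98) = 18.61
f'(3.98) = 12.06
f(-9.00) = 113.10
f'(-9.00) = -26.62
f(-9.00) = 113.10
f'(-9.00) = -26.62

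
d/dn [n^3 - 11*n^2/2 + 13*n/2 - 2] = 3*n^2 - 11*n + 13/2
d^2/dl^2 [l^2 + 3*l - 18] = 2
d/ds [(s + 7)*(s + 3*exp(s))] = s + (s + 7)*(3*exp(s) + 1) + 3*exp(s)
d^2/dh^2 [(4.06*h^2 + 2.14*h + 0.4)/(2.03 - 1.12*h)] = -44.196236/(1.404928*h^3 - 7.639296*h^2 + 13.846224*h - 8.365427)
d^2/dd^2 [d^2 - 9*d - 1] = 2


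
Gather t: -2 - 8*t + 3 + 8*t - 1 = 0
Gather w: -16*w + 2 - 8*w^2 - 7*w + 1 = -8*w^2 - 23*w + 3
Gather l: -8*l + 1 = 1 - 8*l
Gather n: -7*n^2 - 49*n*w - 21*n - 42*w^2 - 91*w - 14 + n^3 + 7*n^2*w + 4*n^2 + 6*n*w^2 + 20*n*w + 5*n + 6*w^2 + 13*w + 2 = n^3 + n^2*(7*w - 3) + n*(6*w^2 - 29*w - 16) - 36*w^2 - 78*w - 12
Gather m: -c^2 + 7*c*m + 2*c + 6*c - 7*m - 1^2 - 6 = -c^2 + 8*c + m*(7*c - 7) - 7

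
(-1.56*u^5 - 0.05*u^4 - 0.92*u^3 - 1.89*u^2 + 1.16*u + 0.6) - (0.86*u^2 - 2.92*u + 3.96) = -1.56*u^5 - 0.05*u^4 - 0.92*u^3 - 2.75*u^2 + 4.08*u - 3.36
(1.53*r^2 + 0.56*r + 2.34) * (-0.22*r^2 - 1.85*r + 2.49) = -0.3366*r^4 - 2.9537*r^3 + 2.2589*r^2 - 2.9346*r + 5.8266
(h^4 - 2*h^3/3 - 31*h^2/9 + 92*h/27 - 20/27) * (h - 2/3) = h^5 - 4*h^4/3 - 3*h^3 + 154*h^2/27 - 244*h/81 + 40/81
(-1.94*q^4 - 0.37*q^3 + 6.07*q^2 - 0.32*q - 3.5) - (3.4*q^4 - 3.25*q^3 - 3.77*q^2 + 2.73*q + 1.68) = -5.34*q^4 + 2.88*q^3 + 9.84*q^2 - 3.05*q - 5.18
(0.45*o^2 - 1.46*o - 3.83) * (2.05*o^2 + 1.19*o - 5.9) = 0.9225*o^4 - 2.4575*o^3 - 12.2439*o^2 + 4.0563*o + 22.597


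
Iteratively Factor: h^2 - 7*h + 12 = (h - 3)*(h - 4)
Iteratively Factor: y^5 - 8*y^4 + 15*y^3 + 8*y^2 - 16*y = (y - 1)*(y^4 - 7*y^3 + 8*y^2 + 16*y) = (y - 4)*(y - 1)*(y^3 - 3*y^2 - 4*y) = y*(y - 4)*(y - 1)*(y^2 - 3*y - 4) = y*(y - 4)^2*(y - 1)*(y + 1)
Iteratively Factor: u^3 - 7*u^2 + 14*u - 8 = (u - 1)*(u^2 - 6*u + 8) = (u - 4)*(u - 1)*(u - 2)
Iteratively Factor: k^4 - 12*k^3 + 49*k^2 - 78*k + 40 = (k - 1)*(k^3 - 11*k^2 + 38*k - 40) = (k - 4)*(k - 1)*(k^2 - 7*k + 10) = (k - 5)*(k - 4)*(k - 1)*(k - 2)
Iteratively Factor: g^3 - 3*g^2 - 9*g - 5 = (g + 1)*(g^2 - 4*g - 5) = (g + 1)^2*(g - 5)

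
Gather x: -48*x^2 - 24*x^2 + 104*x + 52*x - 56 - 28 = -72*x^2 + 156*x - 84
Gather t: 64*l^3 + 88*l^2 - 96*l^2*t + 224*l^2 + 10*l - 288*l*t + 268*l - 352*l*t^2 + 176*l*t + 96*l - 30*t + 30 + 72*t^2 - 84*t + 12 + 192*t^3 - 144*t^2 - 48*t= 64*l^3 + 312*l^2 + 374*l + 192*t^3 + t^2*(-352*l - 72) + t*(-96*l^2 - 112*l - 162) + 42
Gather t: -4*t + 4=4 - 4*t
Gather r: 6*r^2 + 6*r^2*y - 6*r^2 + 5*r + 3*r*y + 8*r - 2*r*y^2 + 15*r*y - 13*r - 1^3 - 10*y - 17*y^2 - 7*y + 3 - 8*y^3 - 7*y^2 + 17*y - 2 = 6*r^2*y + r*(-2*y^2 + 18*y) - 8*y^3 - 24*y^2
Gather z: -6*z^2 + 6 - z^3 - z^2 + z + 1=-z^3 - 7*z^2 + z + 7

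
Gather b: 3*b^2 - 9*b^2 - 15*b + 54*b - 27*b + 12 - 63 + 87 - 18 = -6*b^2 + 12*b + 18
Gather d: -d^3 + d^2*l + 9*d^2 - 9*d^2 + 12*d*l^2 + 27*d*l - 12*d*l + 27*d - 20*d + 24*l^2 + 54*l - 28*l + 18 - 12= -d^3 + d^2*l + d*(12*l^2 + 15*l + 7) + 24*l^2 + 26*l + 6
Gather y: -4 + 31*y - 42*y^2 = -42*y^2 + 31*y - 4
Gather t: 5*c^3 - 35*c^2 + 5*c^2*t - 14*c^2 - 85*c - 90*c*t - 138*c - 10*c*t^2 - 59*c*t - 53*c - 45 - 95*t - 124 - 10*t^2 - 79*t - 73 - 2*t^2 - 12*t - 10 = 5*c^3 - 49*c^2 - 276*c + t^2*(-10*c - 12) + t*(5*c^2 - 149*c - 186) - 252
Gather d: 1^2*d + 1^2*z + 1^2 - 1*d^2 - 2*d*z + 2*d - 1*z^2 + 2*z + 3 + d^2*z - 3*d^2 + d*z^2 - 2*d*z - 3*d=d^2*(z - 4) + d*(z^2 - 4*z) - z^2 + 3*z + 4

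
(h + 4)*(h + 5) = h^2 + 9*h + 20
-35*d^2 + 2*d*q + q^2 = (-5*d + q)*(7*d + q)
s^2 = s^2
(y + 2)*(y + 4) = y^2 + 6*y + 8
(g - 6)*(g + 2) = g^2 - 4*g - 12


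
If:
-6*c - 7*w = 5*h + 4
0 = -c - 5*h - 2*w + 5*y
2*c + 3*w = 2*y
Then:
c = -5*y - 12/5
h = 2*y/5 - 4/25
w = 4*y + 8/5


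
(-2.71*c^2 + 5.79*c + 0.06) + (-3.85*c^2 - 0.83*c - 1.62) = -6.56*c^2 + 4.96*c - 1.56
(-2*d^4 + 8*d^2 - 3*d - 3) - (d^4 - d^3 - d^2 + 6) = -3*d^4 + d^3 + 9*d^2 - 3*d - 9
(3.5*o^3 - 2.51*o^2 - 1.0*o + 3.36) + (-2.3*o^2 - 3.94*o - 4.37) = 3.5*o^3 - 4.81*o^2 - 4.94*o - 1.01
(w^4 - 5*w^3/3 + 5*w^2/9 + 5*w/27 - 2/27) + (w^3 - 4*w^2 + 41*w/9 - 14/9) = w^4 - 2*w^3/3 - 31*w^2/9 + 128*w/27 - 44/27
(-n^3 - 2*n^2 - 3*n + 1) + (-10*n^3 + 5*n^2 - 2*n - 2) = -11*n^3 + 3*n^2 - 5*n - 1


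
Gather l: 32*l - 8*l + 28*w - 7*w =24*l + 21*w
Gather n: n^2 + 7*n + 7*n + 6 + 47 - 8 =n^2 + 14*n + 45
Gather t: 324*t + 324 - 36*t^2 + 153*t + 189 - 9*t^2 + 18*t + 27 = -45*t^2 + 495*t + 540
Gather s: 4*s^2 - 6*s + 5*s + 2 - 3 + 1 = 4*s^2 - s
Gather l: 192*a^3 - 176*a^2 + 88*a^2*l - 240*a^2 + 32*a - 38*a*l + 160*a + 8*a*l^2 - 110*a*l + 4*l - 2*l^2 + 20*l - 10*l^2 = 192*a^3 - 416*a^2 + 192*a + l^2*(8*a - 12) + l*(88*a^2 - 148*a + 24)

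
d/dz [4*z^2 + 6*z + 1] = 8*z + 6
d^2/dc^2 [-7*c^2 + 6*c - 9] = -14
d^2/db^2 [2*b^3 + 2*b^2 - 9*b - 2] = 12*b + 4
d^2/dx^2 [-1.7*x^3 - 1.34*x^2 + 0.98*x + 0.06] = -10.2*x - 2.68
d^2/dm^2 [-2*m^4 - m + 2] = -24*m^2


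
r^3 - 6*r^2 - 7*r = r*(r - 7)*(r + 1)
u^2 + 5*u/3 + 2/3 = (u + 2/3)*(u + 1)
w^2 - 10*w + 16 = (w - 8)*(w - 2)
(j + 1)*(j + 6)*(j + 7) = j^3 + 14*j^2 + 55*j + 42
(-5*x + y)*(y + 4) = -5*x*y - 20*x + y^2 + 4*y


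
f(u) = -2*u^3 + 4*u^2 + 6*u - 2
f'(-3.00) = -72.00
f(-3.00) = 70.00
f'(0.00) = 6.00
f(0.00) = -2.00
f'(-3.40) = -90.56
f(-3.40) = 102.45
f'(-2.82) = -64.27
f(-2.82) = 57.74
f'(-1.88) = -30.25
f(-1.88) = 14.15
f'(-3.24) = -82.91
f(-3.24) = 88.57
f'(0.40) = 8.24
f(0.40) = 0.91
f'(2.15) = -4.54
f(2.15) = 9.51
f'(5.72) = -144.55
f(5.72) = -211.10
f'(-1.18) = -11.79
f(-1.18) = -0.22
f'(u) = -6*u^2 + 8*u + 6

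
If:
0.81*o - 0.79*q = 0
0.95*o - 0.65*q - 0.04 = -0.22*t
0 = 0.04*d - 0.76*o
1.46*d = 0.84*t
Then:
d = 0.10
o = 0.01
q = 0.01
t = 0.17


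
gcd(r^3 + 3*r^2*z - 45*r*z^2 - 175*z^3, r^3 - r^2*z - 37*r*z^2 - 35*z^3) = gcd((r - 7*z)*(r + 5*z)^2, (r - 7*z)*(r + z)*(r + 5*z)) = -r^2 + 2*r*z + 35*z^2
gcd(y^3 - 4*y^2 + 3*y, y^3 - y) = y^2 - y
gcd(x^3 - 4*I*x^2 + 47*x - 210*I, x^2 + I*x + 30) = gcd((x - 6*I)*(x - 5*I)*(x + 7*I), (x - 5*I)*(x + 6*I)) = x - 5*I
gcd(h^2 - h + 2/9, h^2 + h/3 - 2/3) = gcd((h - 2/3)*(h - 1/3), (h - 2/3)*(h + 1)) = h - 2/3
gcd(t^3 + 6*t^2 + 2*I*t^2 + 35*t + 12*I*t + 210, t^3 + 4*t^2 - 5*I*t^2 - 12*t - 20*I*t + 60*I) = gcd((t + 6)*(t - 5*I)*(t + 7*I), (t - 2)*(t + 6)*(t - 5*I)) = t^2 + t*(6 - 5*I) - 30*I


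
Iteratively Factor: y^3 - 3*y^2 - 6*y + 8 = (y + 2)*(y^2 - 5*y + 4) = (y - 4)*(y + 2)*(y - 1)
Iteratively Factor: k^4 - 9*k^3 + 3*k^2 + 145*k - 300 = (k - 5)*(k^3 - 4*k^2 - 17*k + 60) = (k - 5)*(k + 4)*(k^2 - 8*k + 15) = (k - 5)^2*(k + 4)*(k - 3)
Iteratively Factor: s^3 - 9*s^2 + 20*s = (s)*(s^2 - 9*s + 20) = s*(s - 4)*(s - 5)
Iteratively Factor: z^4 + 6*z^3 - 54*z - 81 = (z - 3)*(z^3 + 9*z^2 + 27*z + 27) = (z - 3)*(z + 3)*(z^2 + 6*z + 9) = (z - 3)*(z + 3)^2*(z + 3)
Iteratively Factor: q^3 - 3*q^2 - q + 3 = (q - 1)*(q^2 - 2*q - 3) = (q - 1)*(q + 1)*(q - 3)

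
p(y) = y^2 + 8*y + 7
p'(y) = 2*y + 8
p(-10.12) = 28.45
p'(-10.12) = -12.24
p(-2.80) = -7.56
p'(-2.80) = 2.40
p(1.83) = 24.99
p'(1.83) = 11.66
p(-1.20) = -1.16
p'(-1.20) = 5.60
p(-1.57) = -3.10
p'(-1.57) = 4.86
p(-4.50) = -8.75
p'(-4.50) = -1.00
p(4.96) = 71.28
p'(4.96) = 17.92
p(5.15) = 74.72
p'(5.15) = 18.30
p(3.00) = 40.00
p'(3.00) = 14.00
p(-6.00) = -5.00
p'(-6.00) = -4.00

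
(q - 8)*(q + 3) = q^2 - 5*q - 24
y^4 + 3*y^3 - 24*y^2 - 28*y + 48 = (y - 4)*(y - 1)*(y + 2)*(y + 6)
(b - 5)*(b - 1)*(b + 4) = b^3 - 2*b^2 - 19*b + 20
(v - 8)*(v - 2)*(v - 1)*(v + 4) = v^4 - 7*v^3 - 18*v^2 + 88*v - 64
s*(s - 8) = s^2 - 8*s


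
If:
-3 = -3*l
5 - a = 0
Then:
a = 5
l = 1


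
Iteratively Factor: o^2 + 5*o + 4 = (o + 1)*(o + 4)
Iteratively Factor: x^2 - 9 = (x + 3)*(x - 3)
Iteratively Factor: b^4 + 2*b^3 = (b)*(b^3 + 2*b^2) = b^2*(b^2 + 2*b) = b^3*(b + 2)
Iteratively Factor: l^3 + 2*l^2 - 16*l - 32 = (l + 4)*(l^2 - 2*l - 8) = (l - 4)*(l + 4)*(l + 2)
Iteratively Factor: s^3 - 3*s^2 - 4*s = (s - 4)*(s^2 + s) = (s - 4)*(s + 1)*(s)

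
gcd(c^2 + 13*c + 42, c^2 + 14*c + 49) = c + 7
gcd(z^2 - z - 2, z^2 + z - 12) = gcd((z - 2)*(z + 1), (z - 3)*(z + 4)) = 1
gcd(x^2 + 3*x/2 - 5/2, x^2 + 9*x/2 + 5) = x + 5/2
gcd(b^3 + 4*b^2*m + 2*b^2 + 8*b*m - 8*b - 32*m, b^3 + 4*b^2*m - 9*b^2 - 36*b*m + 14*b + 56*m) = b^2 + 4*b*m - 2*b - 8*m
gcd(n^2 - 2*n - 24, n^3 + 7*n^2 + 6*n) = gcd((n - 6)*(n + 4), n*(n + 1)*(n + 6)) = 1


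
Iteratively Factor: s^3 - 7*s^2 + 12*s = (s - 4)*(s^2 - 3*s) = s*(s - 4)*(s - 3)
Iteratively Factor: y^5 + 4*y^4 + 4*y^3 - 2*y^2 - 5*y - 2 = (y - 1)*(y^4 + 5*y^3 + 9*y^2 + 7*y + 2) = (y - 1)*(y + 1)*(y^3 + 4*y^2 + 5*y + 2) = (y - 1)*(y + 1)^2*(y^2 + 3*y + 2) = (y - 1)*(y + 1)^3*(y + 2)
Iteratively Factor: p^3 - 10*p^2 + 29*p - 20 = (p - 5)*(p^2 - 5*p + 4) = (p - 5)*(p - 4)*(p - 1)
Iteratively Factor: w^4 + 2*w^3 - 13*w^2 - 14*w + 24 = (w + 4)*(w^3 - 2*w^2 - 5*w + 6) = (w + 2)*(w + 4)*(w^2 - 4*w + 3) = (w - 3)*(w + 2)*(w + 4)*(w - 1)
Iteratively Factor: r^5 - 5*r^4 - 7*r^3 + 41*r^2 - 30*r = (r - 5)*(r^4 - 7*r^2 + 6*r) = (r - 5)*(r - 1)*(r^3 + r^2 - 6*r) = (r - 5)*(r - 1)*(r + 3)*(r^2 - 2*r) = r*(r - 5)*(r - 1)*(r + 3)*(r - 2)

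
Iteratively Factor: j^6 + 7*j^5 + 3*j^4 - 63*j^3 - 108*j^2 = (j - 3)*(j^5 + 10*j^4 + 33*j^3 + 36*j^2) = j*(j - 3)*(j^4 + 10*j^3 + 33*j^2 + 36*j) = j^2*(j - 3)*(j^3 + 10*j^2 + 33*j + 36) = j^2*(j - 3)*(j + 3)*(j^2 + 7*j + 12) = j^2*(j - 3)*(j + 3)*(j + 4)*(j + 3)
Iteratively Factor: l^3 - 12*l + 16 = (l - 2)*(l^2 + 2*l - 8) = (l - 2)^2*(l + 4)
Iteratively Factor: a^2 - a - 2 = (a + 1)*(a - 2)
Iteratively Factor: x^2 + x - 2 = (x - 1)*(x + 2)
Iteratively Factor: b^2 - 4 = (b + 2)*(b - 2)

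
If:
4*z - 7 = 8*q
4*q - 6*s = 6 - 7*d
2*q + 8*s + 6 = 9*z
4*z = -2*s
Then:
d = 337/336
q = -151/192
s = -17/48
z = 17/96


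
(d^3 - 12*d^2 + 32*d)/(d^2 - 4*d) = d - 8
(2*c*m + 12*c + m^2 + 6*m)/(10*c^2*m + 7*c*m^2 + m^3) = (m + 6)/(m*(5*c + m))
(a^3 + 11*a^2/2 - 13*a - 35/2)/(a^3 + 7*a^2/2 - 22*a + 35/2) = (a + 1)/(a - 1)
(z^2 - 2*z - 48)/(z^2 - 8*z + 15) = (z^2 - 2*z - 48)/(z^2 - 8*z + 15)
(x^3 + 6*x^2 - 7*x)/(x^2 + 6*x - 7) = x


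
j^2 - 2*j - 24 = (j - 6)*(j + 4)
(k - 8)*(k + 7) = k^2 - k - 56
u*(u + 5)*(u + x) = u^3 + u^2*x + 5*u^2 + 5*u*x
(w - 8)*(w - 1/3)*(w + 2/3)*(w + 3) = w^4 - 14*w^3/3 - 233*w^2/9 - 62*w/9 + 16/3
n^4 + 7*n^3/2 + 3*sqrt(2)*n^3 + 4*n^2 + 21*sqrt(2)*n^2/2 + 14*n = n*(n + 7/2)*(n + sqrt(2))*(n + 2*sqrt(2))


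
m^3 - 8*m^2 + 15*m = m*(m - 5)*(m - 3)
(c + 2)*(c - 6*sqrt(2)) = c^2 - 6*sqrt(2)*c + 2*c - 12*sqrt(2)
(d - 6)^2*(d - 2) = d^3 - 14*d^2 + 60*d - 72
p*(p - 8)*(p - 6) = p^3 - 14*p^2 + 48*p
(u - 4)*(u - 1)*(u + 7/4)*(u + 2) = u^4 - 5*u^3/4 - 45*u^2/4 - 5*u/2 + 14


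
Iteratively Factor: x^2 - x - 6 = (x - 3)*(x + 2)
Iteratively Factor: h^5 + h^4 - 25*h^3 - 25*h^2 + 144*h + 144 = (h + 1)*(h^4 - 25*h^2 + 144) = (h + 1)*(h + 4)*(h^3 - 4*h^2 - 9*h + 36) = (h - 3)*(h + 1)*(h + 4)*(h^2 - h - 12) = (h - 3)*(h + 1)*(h + 3)*(h + 4)*(h - 4)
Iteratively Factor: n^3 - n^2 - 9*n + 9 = (n + 3)*(n^2 - 4*n + 3) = (n - 1)*(n + 3)*(n - 3)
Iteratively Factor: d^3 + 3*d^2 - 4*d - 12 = (d + 3)*(d^2 - 4) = (d + 2)*(d + 3)*(d - 2)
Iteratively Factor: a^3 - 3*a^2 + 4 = (a - 2)*(a^2 - a - 2) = (a - 2)*(a + 1)*(a - 2)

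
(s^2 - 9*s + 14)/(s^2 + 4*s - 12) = (s - 7)/(s + 6)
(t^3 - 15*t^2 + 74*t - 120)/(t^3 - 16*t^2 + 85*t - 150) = (t - 4)/(t - 5)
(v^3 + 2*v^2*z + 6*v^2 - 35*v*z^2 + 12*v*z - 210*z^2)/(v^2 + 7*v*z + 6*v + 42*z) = v - 5*z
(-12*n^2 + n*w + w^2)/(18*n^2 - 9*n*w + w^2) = (4*n + w)/(-6*n + w)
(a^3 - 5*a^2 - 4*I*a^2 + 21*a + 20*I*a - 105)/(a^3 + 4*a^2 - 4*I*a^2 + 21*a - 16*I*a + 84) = (a - 5)/(a + 4)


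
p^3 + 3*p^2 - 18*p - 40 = (p - 4)*(p + 2)*(p + 5)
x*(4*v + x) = 4*v*x + x^2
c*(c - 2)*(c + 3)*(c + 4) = c^4 + 5*c^3 - 2*c^2 - 24*c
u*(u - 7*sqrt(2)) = u^2 - 7*sqrt(2)*u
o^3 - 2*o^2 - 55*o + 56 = (o - 8)*(o - 1)*(o + 7)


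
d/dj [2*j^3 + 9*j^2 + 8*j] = 6*j^2 + 18*j + 8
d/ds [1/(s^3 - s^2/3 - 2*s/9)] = 9*(-27*s^2 + 6*s + 2)/(s^2*(-9*s^2 + 3*s + 2)^2)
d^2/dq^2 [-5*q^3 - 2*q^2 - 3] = -30*q - 4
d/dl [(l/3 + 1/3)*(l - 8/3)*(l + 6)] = l^2 + 26*l/9 - 38/9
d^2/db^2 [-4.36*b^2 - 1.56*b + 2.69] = -8.72000000000000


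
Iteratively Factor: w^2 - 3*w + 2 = (w - 2)*(w - 1)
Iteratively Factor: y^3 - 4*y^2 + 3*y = (y - 3)*(y^2 - y) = y*(y - 3)*(y - 1)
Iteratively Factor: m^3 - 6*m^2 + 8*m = (m)*(m^2 - 6*m + 8) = m*(m - 2)*(m - 4)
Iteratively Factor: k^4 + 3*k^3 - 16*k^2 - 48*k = (k + 4)*(k^3 - k^2 - 12*k) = k*(k + 4)*(k^2 - k - 12) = k*(k - 4)*(k + 4)*(k + 3)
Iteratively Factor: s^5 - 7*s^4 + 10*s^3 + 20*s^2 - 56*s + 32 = (s - 4)*(s^4 - 3*s^3 - 2*s^2 + 12*s - 8) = (s - 4)*(s - 2)*(s^3 - s^2 - 4*s + 4) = (s - 4)*(s - 2)*(s - 1)*(s^2 - 4) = (s - 4)*(s - 2)^2*(s - 1)*(s + 2)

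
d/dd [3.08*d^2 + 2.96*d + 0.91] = 6.16*d + 2.96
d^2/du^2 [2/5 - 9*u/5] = 0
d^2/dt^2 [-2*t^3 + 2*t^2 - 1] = 4 - 12*t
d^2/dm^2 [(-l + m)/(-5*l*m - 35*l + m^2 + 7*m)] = 2*((l - m)*(-5*l + 2*m + 7)^2 + (6*l - 3*m - 7)*(5*l*m + 35*l - m^2 - 7*m))/(5*l*m + 35*l - m^2 - 7*m)^3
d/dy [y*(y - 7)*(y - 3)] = 3*y^2 - 20*y + 21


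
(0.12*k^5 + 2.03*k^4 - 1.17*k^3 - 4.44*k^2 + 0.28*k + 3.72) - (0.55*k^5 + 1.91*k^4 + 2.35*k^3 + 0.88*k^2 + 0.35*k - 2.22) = -0.43*k^5 + 0.12*k^4 - 3.52*k^3 - 5.32*k^2 - 0.07*k + 5.94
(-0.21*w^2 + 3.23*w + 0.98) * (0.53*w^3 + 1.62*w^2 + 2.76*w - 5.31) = -0.1113*w^5 + 1.3717*w^4 + 5.1724*w^3 + 11.6175*w^2 - 14.4465*w - 5.2038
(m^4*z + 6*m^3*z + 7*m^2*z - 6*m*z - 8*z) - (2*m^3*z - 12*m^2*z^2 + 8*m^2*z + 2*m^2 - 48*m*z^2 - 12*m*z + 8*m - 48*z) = m^4*z + 4*m^3*z + 12*m^2*z^2 - m^2*z - 2*m^2 + 48*m*z^2 + 6*m*z - 8*m + 40*z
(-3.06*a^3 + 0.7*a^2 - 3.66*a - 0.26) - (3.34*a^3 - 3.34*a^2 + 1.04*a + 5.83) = -6.4*a^3 + 4.04*a^2 - 4.7*a - 6.09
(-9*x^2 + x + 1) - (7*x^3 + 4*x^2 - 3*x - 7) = -7*x^3 - 13*x^2 + 4*x + 8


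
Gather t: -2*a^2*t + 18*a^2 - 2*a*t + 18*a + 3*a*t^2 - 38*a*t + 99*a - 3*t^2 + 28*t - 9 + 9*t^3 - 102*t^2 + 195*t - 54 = 18*a^2 + 117*a + 9*t^3 + t^2*(3*a - 105) + t*(-2*a^2 - 40*a + 223) - 63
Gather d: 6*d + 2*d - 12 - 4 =8*d - 16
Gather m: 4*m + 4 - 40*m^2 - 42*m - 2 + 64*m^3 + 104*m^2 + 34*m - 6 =64*m^3 + 64*m^2 - 4*m - 4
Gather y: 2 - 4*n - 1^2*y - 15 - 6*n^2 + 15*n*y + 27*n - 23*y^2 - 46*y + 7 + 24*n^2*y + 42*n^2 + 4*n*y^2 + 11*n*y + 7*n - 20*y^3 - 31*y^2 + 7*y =36*n^2 + 30*n - 20*y^3 + y^2*(4*n - 54) + y*(24*n^2 + 26*n - 40) - 6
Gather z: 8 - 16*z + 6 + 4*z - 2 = 12 - 12*z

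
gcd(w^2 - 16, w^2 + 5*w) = 1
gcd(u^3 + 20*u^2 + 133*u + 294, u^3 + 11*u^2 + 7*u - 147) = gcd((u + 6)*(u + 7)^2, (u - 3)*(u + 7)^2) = u^2 + 14*u + 49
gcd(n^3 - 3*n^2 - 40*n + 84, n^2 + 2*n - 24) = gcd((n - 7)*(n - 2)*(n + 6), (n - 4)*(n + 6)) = n + 6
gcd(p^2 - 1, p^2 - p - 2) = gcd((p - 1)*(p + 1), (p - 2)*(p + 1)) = p + 1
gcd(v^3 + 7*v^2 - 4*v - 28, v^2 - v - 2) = v - 2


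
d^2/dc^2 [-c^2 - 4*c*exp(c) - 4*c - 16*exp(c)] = -4*c*exp(c) - 24*exp(c) - 2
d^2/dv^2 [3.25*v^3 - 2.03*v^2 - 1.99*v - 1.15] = 19.5*v - 4.06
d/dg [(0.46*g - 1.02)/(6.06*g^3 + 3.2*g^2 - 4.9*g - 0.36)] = (-5.5752*g^3 + 17.0716*g^2 + 6.528*g - 5.1636)/(36.7236*g^6 + 38.784*g^5 - 49.148*g^4 - 35.7232*g^3 + 21.706*g^2 + 3.528*g + 0.1296)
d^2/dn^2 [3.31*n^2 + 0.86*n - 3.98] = 6.62000000000000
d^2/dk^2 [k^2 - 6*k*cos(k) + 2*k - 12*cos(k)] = 6*k*cos(k) + 12*sqrt(2)*sin(k + pi/4) + 2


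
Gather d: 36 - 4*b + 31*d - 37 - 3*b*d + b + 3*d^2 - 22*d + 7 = -3*b + 3*d^2 + d*(9 - 3*b) + 6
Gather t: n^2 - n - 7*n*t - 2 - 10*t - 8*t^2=n^2 - n - 8*t^2 + t*(-7*n - 10) - 2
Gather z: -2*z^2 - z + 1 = -2*z^2 - z + 1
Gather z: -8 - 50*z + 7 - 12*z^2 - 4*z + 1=-12*z^2 - 54*z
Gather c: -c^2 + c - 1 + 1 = -c^2 + c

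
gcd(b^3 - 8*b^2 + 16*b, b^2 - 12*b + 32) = b - 4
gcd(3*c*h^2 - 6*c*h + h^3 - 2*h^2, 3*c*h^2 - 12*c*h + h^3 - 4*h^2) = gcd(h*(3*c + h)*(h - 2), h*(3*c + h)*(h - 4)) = 3*c*h + h^2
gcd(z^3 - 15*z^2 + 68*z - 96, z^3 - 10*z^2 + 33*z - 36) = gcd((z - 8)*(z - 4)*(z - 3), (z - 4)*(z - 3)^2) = z^2 - 7*z + 12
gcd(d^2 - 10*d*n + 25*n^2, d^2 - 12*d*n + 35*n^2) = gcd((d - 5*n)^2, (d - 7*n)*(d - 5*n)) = d - 5*n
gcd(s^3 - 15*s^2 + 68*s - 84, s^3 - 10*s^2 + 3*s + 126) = s^2 - 13*s + 42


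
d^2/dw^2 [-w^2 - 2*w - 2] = -2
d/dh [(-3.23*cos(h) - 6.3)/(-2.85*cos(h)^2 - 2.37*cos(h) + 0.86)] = (9.2055*cos(h)^2 + 35.91*cos(h) + 17.7088)*sin(h)/(8.1225*cos(h)^4 + 13.509*cos(h)^3 + 0.7149*cos(h)^2 - 4.0764*cos(h) + 0.7396)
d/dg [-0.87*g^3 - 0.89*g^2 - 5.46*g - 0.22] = -2.61*g^2 - 1.78*g - 5.46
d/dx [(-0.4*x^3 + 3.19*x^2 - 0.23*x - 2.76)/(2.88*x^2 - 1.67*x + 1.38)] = (-1.152*x^4 + 1.336*x^3 - 6.3209*x^2 + 24.702*x - 4.9266)/(8.2944*x^4 - 9.6192*x^3 + 10.7377*x^2 - 4.6092*x + 1.9044)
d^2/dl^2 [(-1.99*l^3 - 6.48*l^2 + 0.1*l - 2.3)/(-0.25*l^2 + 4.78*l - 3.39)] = (1.77635683940025e-15*l^4 + 103.038282*l^3 - 225.566448*l^2 + 121.233174*l + 246.900916)/(0.015625*l^6 - 0.89625*l^5 + 17.771925*l^4 - 133.521652*l^3 + 240.987303*l^2 - 164.796714*l + 38.958219)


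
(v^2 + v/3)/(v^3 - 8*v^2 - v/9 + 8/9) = 3*v/(3*v^2 - 25*v + 8)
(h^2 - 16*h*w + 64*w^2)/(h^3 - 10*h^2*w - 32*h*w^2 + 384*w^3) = 1/(h + 6*w)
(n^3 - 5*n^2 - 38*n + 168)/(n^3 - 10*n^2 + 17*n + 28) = (n + 6)/(n + 1)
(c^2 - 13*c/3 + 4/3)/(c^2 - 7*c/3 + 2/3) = (c - 4)/(c - 2)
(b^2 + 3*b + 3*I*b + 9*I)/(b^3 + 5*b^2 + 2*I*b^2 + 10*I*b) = (b^2 + 3*b*(1 + I) + 9*I)/(b*(b^2 + b*(5 + 2*I) + 10*I))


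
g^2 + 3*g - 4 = (g - 1)*(g + 4)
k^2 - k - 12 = (k - 4)*(k + 3)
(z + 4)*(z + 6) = z^2 + 10*z + 24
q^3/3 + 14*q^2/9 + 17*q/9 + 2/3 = (q/3 + 1)*(q + 2/3)*(q + 1)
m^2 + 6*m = m*(m + 6)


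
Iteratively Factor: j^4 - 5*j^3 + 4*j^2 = (j)*(j^3 - 5*j^2 + 4*j) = j*(j - 1)*(j^2 - 4*j) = j*(j - 4)*(j - 1)*(j)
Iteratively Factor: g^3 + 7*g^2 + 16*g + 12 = (g + 2)*(g^2 + 5*g + 6) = (g + 2)^2*(g + 3)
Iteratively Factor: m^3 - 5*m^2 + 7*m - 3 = (m - 1)*(m^2 - 4*m + 3) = (m - 3)*(m - 1)*(m - 1)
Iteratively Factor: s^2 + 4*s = (s + 4)*(s)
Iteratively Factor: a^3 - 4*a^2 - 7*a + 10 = (a - 1)*(a^2 - 3*a - 10) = (a - 5)*(a - 1)*(a + 2)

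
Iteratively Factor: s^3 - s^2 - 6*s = (s)*(s^2 - s - 6) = s*(s - 3)*(s + 2)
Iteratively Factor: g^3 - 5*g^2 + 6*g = (g)*(g^2 - 5*g + 6) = g*(g - 2)*(g - 3)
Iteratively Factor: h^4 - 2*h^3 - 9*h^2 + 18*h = (h - 3)*(h^3 + h^2 - 6*h) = (h - 3)*(h - 2)*(h^2 + 3*h) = (h - 3)*(h - 2)*(h + 3)*(h)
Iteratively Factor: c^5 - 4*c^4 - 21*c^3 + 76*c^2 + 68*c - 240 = (c - 5)*(c^4 + c^3 - 16*c^2 - 4*c + 48) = (c - 5)*(c - 2)*(c^3 + 3*c^2 - 10*c - 24) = (c - 5)*(c - 3)*(c - 2)*(c^2 + 6*c + 8) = (c - 5)*(c - 3)*(c - 2)*(c + 4)*(c + 2)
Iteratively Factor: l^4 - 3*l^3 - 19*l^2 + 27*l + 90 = (l - 5)*(l^3 + 2*l^2 - 9*l - 18) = (l - 5)*(l + 3)*(l^2 - l - 6) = (l - 5)*(l - 3)*(l + 3)*(l + 2)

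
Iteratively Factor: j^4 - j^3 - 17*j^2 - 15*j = (j + 3)*(j^3 - 4*j^2 - 5*j) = (j + 1)*(j + 3)*(j^2 - 5*j) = j*(j + 1)*(j + 3)*(j - 5)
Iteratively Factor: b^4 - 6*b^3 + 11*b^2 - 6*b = (b - 3)*(b^3 - 3*b^2 + 2*b) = b*(b - 3)*(b^2 - 3*b + 2) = b*(b - 3)*(b - 2)*(b - 1)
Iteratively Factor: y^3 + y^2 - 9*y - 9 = (y - 3)*(y^2 + 4*y + 3) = (y - 3)*(y + 1)*(y + 3)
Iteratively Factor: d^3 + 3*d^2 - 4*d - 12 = (d + 2)*(d^2 + d - 6) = (d + 2)*(d + 3)*(d - 2)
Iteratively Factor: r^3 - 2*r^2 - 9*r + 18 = (r + 3)*(r^2 - 5*r + 6) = (r - 2)*(r + 3)*(r - 3)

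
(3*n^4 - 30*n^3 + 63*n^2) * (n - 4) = 3*n^5 - 42*n^4 + 183*n^3 - 252*n^2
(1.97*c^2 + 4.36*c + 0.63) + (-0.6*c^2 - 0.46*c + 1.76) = 1.37*c^2 + 3.9*c + 2.39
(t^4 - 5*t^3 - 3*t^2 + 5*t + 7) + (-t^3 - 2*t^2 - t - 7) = t^4 - 6*t^3 - 5*t^2 + 4*t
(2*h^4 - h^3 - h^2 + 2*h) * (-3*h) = -6*h^5 + 3*h^4 + 3*h^3 - 6*h^2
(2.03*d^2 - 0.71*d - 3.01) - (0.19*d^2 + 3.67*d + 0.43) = 1.84*d^2 - 4.38*d - 3.44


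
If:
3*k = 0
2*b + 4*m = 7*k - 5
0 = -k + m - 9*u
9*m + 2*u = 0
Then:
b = -5/2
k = 0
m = 0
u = 0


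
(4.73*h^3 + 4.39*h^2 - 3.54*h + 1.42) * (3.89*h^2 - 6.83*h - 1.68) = 18.3997*h^5 - 15.2288*h^4 - 51.7007*h^3 + 22.3268*h^2 - 3.7514*h - 2.3856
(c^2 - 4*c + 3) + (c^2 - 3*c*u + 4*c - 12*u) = 2*c^2 - 3*c*u - 12*u + 3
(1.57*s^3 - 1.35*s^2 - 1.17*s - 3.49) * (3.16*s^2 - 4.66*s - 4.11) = 4.9612*s^5 - 11.5822*s^4 - 3.8589*s^3 - 0.0277000000000012*s^2 + 21.0721*s + 14.3439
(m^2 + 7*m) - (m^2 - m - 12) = 8*m + 12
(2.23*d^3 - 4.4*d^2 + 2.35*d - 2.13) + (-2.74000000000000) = 2.23*d^3 - 4.4*d^2 + 2.35*d - 4.87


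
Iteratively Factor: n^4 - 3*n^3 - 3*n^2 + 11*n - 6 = (n - 3)*(n^3 - 3*n + 2) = (n - 3)*(n - 1)*(n^2 + n - 2) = (n - 3)*(n - 1)^2*(n + 2)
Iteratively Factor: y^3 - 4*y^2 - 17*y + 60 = (y + 4)*(y^2 - 8*y + 15) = (y - 5)*(y + 4)*(y - 3)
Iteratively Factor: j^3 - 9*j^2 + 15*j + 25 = (j - 5)*(j^2 - 4*j - 5) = (j - 5)^2*(j + 1)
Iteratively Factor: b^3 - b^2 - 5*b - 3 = (b - 3)*(b^2 + 2*b + 1) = (b - 3)*(b + 1)*(b + 1)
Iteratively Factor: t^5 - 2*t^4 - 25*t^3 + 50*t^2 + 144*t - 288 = (t + 4)*(t^4 - 6*t^3 - t^2 + 54*t - 72) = (t + 3)*(t + 4)*(t^3 - 9*t^2 + 26*t - 24) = (t - 4)*(t + 3)*(t + 4)*(t^2 - 5*t + 6) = (t - 4)*(t - 2)*(t + 3)*(t + 4)*(t - 3)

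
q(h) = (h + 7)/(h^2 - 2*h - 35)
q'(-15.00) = 0.00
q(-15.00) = -0.04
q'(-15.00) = 0.00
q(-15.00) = -0.04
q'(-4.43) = 0.50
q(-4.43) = -0.39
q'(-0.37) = -0.01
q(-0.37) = -0.19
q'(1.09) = -0.03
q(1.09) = -0.22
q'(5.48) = -0.50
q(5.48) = -0.78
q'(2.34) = -0.05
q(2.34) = -0.27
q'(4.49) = -0.18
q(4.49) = -0.48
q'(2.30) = -0.05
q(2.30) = -0.27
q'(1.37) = -0.03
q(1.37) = -0.23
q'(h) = (2 - 2*h)*(h + 7)/(h^2 - 2*h - 35)^2 + 1/(h^2 - 2*h - 35) = (h^2 - 2*h - 2*(h - 1)*(h + 7) - 35)/(-h^2 + 2*h + 35)^2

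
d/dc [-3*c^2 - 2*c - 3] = -6*c - 2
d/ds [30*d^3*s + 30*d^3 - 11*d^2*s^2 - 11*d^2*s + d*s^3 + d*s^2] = d*(30*d^2 - 22*d*s - 11*d + 3*s^2 + 2*s)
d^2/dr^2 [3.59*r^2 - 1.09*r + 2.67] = 7.18000000000000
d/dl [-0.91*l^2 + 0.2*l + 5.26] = 0.2 - 1.82*l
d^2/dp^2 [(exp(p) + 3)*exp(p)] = (4*exp(p) + 3)*exp(p)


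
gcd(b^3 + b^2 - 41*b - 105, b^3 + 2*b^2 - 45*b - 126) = b^2 - 4*b - 21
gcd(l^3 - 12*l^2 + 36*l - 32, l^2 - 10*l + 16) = l^2 - 10*l + 16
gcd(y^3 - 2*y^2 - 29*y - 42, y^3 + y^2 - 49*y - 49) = y - 7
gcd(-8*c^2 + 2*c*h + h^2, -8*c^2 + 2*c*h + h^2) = 8*c^2 - 2*c*h - h^2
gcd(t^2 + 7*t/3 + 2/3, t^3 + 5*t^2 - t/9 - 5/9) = t + 1/3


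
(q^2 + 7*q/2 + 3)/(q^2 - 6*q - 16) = (q + 3/2)/(q - 8)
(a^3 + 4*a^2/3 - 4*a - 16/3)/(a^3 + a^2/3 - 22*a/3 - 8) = (a - 2)/(a - 3)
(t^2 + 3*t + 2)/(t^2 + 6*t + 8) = (t + 1)/(t + 4)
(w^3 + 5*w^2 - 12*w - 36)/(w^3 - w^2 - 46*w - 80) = (w^2 + 3*w - 18)/(w^2 - 3*w - 40)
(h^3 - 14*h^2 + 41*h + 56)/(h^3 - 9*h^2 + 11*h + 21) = (h - 8)/(h - 3)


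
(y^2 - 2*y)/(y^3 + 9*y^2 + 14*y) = (y - 2)/(y^2 + 9*y + 14)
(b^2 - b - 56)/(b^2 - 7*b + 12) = (b^2 - b - 56)/(b^2 - 7*b + 12)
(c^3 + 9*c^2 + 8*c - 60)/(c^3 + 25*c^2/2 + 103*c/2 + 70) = 2*(c^2 + 4*c - 12)/(2*c^2 + 15*c + 28)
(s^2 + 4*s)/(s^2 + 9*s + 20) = s/(s + 5)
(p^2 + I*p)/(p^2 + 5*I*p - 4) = p/(p + 4*I)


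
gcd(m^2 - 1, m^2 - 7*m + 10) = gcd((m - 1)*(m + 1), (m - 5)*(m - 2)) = 1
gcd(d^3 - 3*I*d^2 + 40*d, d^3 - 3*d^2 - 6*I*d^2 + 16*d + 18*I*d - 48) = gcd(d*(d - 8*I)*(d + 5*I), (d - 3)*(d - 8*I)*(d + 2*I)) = d - 8*I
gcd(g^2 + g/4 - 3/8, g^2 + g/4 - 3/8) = g^2 + g/4 - 3/8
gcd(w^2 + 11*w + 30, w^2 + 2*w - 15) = w + 5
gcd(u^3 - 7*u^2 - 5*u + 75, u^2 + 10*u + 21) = u + 3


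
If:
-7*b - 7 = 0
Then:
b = -1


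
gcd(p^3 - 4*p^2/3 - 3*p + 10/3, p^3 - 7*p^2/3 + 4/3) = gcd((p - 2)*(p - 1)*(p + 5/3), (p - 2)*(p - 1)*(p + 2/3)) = p^2 - 3*p + 2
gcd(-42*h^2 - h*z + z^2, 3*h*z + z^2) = 1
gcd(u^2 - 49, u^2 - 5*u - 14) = u - 7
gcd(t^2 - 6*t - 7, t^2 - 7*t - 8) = t + 1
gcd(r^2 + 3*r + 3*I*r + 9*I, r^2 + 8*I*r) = 1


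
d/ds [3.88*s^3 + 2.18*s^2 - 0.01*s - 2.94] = 11.64*s^2 + 4.36*s - 0.01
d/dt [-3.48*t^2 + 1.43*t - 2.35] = 1.43 - 6.96*t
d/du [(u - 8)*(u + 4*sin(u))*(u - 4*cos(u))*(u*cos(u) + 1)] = (8 - u)*(u + 4*sin(u))*(u - 4*cos(u))*(u*sin(u) - cos(u)) + (u - 8)*(u + 4*sin(u))*(u*cos(u) + 1)*(4*sin(u) + 1) + (u - 8)*(u - 4*cos(u))*(u*cos(u) + 1)*(4*cos(u) + 1) + (u + 4*sin(u))*(u - 4*cos(u))*(u*cos(u) + 1)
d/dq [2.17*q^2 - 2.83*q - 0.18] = 4.34*q - 2.83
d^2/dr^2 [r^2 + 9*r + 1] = 2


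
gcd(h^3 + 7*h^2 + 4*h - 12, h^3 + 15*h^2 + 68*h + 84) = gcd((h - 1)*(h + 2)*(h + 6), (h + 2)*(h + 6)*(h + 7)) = h^2 + 8*h + 12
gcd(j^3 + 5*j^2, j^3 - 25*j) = j^2 + 5*j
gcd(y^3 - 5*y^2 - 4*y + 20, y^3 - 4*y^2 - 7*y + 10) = y^2 - 3*y - 10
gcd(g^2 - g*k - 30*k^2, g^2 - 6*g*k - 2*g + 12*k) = g - 6*k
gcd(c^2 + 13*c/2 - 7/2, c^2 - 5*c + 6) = 1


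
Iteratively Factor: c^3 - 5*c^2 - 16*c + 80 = (c - 4)*(c^2 - c - 20) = (c - 4)*(c + 4)*(c - 5)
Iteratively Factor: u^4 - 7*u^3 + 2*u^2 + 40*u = (u)*(u^3 - 7*u^2 + 2*u + 40) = u*(u + 2)*(u^2 - 9*u + 20) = u*(u - 5)*(u + 2)*(u - 4)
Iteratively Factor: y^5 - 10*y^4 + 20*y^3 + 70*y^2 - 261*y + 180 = (y - 3)*(y^4 - 7*y^3 - y^2 + 67*y - 60) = (y - 3)*(y - 1)*(y^3 - 6*y^2 - 7*y + 60) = (y - 5)*(y - 3)*(y - 1)*(y^2 - y - 12) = (y - 5)*(y - 4)*(y - 3)*(y - 1)*(y + 3)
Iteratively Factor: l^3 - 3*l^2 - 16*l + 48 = (l + 4)*(l^2 - 7*l + 12) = (l - 4)*(l + 4)*(l - 3)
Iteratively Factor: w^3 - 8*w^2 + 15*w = (w - 3)*(w^2 - 5*w) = w*(w - 3)*(w - 5)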